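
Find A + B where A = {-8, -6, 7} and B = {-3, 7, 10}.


A + B = {a + b : a ∈ A, b ∈ B}.
Enumerate all |A|·|B| = 3·3 = 9 pairs (a, b) and collect distinct sums.
a = -8: -8+-3=-11, -8+7=-1, -8+10=2
a = -6: -6+-3=-9, -6+7=1, -6+10=4
a = 7: 7+-3=4, 7+7=14, 7+10=17
Collecting distinct sums: A + B = {-11, -9, -1, 1, 2, 4, 14, 17}
|A + B| = 8

A + B = {-11, -9, -1, 1, 2, 4, 14, 17}


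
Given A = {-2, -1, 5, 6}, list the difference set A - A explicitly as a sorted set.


A - A = {a - a' : a, a' ∈ A}.
Compute a - a' for each ordered pair (a, a'):
a = -2: -2--2=0, -2--1=-1, -2-5=-7, -2-6=-8
a = -1: -1--2=1, -1--1=0, -1-5=-6, -1-6=-7
a = 5: 5--2=7, 5--1=6, 5-5=0, 5-6=-1
a = 6: 6--2=8, 6--1=7, 6-5=1, 6-6=0
Collecting distinct values (and noting 0 appears from a-a):
A - A = {-8, -7, -6, -1, 0, 1, 6, 7, 8}
|A - A| = 9

A - A = {-8, -7, -6, -1, 0, 1, 6, 7, 8}


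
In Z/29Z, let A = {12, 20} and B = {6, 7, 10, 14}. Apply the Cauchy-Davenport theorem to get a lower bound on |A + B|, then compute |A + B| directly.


Cauchy-Davenport: |A + B| ≥ min(p, |A| + |B| - 1) for A, B nonempty in Z/pZ.
|A| = 2, |B| = 4, p = 29.
CD lower bound = min(29, 2 + 4 - 1) = min(29, 5) = 5.
Compute A + B mod 29 directly:
a = 12: 12+6=18, 12+7=19, 12+10=22, 12+14=26
a = 20: 20+6=26, 20+7=27, 20+10=1, 20+14=5
A + B = {1, 5, 18, 19, 22, 26, 27}, so |A + B| = 7.
Verify: 7 ≥ 5? Yes ✓.

CD lower bound = 5, actual |A + B| = 7.


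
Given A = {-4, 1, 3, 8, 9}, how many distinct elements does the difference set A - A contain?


A - A = {a - a' : a, a' ∈ A}; |A| = 5.
Bounds: 2|A|-1 ≤ |A - A| ≤ |A|² - |A| + 1, i.e. 9 ≤ |A - A| ≤ 21.
Note: 0 ∈ A - A always (from a - a). The set is symmetric: if d ∈ A - A then -d ∈ A - A.
Enumerate nonzero differences d = a - a' with a > a' (then include -d):
Positive differences: {1, 2, 5, 6, 7, 8, 12, 13}
Full difference set: {0} ∪ (positive diffs) ∪ (negative diffs).
|A - A| = 1 + 2·8 = 17 (matches direct enumeration: 17).

|A - A| = 17


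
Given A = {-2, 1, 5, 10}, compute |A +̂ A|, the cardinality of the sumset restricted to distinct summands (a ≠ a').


Restricted sumset: A +̂ A = {a + a' : a ∈ A, a' ∈ A, a ≠ a'}.
Equivalently, take A + A and drop any sum 2a that is achievable ONLY as a + a for a ∈ A (i.e. sums representable only with equal summands).
Enumerate pairs (a, a') with a < a' (symmetric, so each unordered pair gives one sum; this covers all a ≠ a'):
  -2 + 1 = -1
  -2 + 5 = 3
  -2 + 10 = 8
  1 + 5 = 6
  1 + 10 = 11
  5 + 10 = 15
Collected distinct sums: {-1, 3, 6, 8, 11, 15}
|A +̂ A| = 6
(Reference bound: |A +̂ A| ≥ 2|A| - 3 for |A| ≥ 2, with |A| = 4 giving ≥ 5.)

|A +̂ A| = 6


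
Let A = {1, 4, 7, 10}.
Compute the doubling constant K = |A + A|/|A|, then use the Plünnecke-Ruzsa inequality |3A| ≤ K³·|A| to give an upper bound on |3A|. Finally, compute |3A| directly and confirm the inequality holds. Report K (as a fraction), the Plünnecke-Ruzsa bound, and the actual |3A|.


|A| = 4.
Step 1: Compute A + A by enumerating all 16 pairs.
A + A = {2, 5, 8, 11, 14, 17, 20}, so |A + A| = 7.
Step 2: Doubling constant K = |A + A|/|A| = 7/4 = 7/4 ≈ 1.7500.
Step 3: Plünnecke-Ruzsa gives |3A| ≤ K³·|A| = (1.7500)³ · 4 ≈ 21.4375.
Step 4: Compute 3A = A + A + A directly by enumerating all triples (a,b,c) ∈ A³; |3A| = 10.
Step 5: Check 10 ≤ 21.4375? Yes ✓.

K = 7/4, Plünnecke-Ruzsa bound K³|A| ≈ 21.4375, |3A| = 10, inequality holds.


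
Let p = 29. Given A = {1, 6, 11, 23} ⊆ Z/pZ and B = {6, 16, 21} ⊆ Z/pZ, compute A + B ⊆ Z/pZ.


Work in Z/29Z: reduce every sum a + b modulo 29.
Enumerate all 12 pairs:
a = 1: 1+6=7, 1+16=17, 1+21=22
a = 6: 6+6=12, 6+16=22, 6+21=27
a = 11: 11+6=17, 11+16=27, 11+21=3
a = 23: 23+6=0, 23+16=10, 23+21=15
Distinct residues collected: {0, 3, 7, 10, 12, 15, 17, 22, 27}
|A + B| = 9 (out of 29 total residues).

A + B = {0, 3, 7, 10, 12, 15, 17, 22, 27}


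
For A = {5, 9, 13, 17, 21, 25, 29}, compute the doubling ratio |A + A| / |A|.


|A| = 7.
Compute A + A by enumerating all 49 pairs.
A + A = {10, 14, 18, 22, 26, 30, 34, 38, 42, 46, 50, 54, 58}, so |A + A| = 13.
K = |A + A| / |A| = 13/7 (already in lowest terms) ≈ 1.8571.
Reference: AP of size 7 gives K = 13/7 ≈ 1.8571; a fully generic set of size 7 gives K ≈ 4.0000.

|A| = 7, |A + A| = 13, K = 13/7.


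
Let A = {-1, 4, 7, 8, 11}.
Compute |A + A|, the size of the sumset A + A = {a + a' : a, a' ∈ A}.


A + A = {a + a' : a, a' ∈ A}; |A| = 5.
General bounds: 2|A| - 1 ≤ |A + A| ≤ |A|(|A|+1)/2, i.e. 9 ≤ |A + A| ≤ 15.
Lower bound 2|A|-1 is attained iff A is an arithmetic progression.
Enumerate sums a + a' for a ≤ a' (symmetric, so this suffices):
a = -1: -1+-1=-2, -1+4=3, -1+7=6, -1+8=7, -1+11=10
a = 4: 4+4=8, 4+7=11, 4+8=12, 4+11=15
a = 7: 7+7=14, 7+8=15, 7+11=18
a = 8: 8+8=16, 8+11=19
a = 11: 11+11=22
Distinct sums: {-2, 3, 6, 7, 8, 10, 11, 12, 14, 15, 16, 18, 19, 22}
|A + A| = 14

|A + A| = 14


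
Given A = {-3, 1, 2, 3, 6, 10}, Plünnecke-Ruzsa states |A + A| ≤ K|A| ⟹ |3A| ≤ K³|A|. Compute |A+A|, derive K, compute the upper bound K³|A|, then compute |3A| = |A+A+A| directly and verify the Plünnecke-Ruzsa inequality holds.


|A| = 6.
Step 1: Compute A + A by enumerating all 36 pairs.
A + A = {-6, -2, -1, 0, 2, 3, 4, 5, 6, 7, 8, 9, 11, 12, 13, 16, 20}, so |A + A| = 17.
Step 2: Doubling constant K = |A + A|/|A| = 17/6 = 17/6 ≈ 2.8333.
Step 3: Plünnecke-Ruzsa gives |3A| ≤ K³·|A| = (2.8333)³ · 6 ≈ 136.4722.
Step 4: Compute 3A = A + A + A directly by enumerating all triples (a,b,c) ∈ A³; |3A| = 30.
Step 5: Check 30 ≤ 136.4722? Yes ✓.

K = 17/6, Plünnecke-Ruzsa bound K³|A| ≈ 136.4722, |3A| = 30, inequality holds.


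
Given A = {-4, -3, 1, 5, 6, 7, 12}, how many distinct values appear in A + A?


A + A = {a + a' : a, a' ∈ A}; |A| = 7.
General bounds: 2|A| - 1 ≤ |A + A| ≤ |A|(|A|+1)/2, i.e. 13 ≤ |A + A| ≤ 28.
Lower bound 2|A|-1 is attained iff A is an arithmetic progression.
Enumerate sums a + a' for a ≤ a' (symmetric, so this suffices):
a = -4: -4+-4=-8, -4+-3=-7, -4+1=-3, -4+5=1, -4+6=2, -4+7=3, -4+12=8
a = -3: -3+-3=-6, -3+1=-2, -3+5=2, -3+6=3, -3+7=4, -3+12=9
a = 1: 1+1=2, 1+5=6, 1+6=7, 1+7=8, 1+12=13
a = 5: 5+5=10, 5+6=11, 5+7=12, 5+12=17
a = 6: 6+6=12, 6+7=13, 6+12=18
a = 7: 7+7=14, 7+12=19
a = 12: 12+12=24
Distinct sums: {-8, -7, -6, -3, -2, 1, 2, 3, 4, 6, 7, 8, 9, 10, 11, 12, 13, 14, 17, 18, 19, 24}
|A + A| = 22

|A + A| = 22


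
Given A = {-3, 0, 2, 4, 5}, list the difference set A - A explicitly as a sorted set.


A - A = {a - a' : a, a' ∈ A}.
Compute a - a' for each ordered pair (a, a'):
a = -3: -3--3=0, -3-0=-3, -3-2=-5, -3-4=-7, -3-5=-8
a = 0: 0--3=3, 0-0=0, 0-2=-2, 0-4=-4, 0-5=-5
a = 2: 2--3=5, 2-0=2, 2-2=0, 2-4=-2, 2-5=-3
a = 4: 4--3=7, 4-0=4, 4-2=2, 4-4=0, 4-5=-1
a = 5: 5--3=8, 5-0=5, 5-2=3, 5-4=1, 5-5=0
Collecting distinct values (and noting 0 appears from a-a):
A - A = {-8, -7, -5, -4, -3, -2, -1, 0, 1, 2, 3, 4, 5, 7, 8}
|A - A| = 15

A - A = {-8, -7, -5, -4, -3, -2, -1, 0, 1, 2, 3, 4, 5, 7, 8}


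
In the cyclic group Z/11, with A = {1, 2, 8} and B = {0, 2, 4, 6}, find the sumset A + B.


Work in Z/11Z: reduce every sum a + b modulo 11.
Enumerate all 12 pairs:
a = 1: 1+0=1, 1+2=3, 1+4=5, 1+6=7
a = 2: 2+0=2, 2+2=4, 2+4=6, 2+6=8
a = 8: 8+0=8, 8+2=10, 8+4=1, 8+6=3
Distinct residues collected: {1, 2, 3, 4, 5, 6, 7, 8, 10}
|A + B| = 9 (out of 11 total residues).

A + B = {1, 2, 3, 4, 5, 6, 7, 8, 10}


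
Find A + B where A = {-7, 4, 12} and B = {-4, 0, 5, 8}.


A + B = {a + b : a ∈ A, b ∈ B}.
Enumerate all |A|·|B| = 3·4 = 12 pairs (a, b) and collect distinct sums.
a = -7: -7+-4=-11, -7+0=-7, -7+5=-2, -7+8=1
a = 4: 4+-4=0, 4+0=4, 4+5=9, 4+8=12
a = 12: 12+-4=8, 12+0=12, 12+5=17, 12+8=20
Collecting distinct sums: A + B = {-11, -7, -2, 0, 1, 4, 8, 9, 12, 17, 20}
|A + B| = 11

A + B = {-11, -7, -2, 0, 1, 4, 8, 9, 12, 17, 20}


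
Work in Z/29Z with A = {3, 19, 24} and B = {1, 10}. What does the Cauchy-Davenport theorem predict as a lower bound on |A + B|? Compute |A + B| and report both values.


Cauchy-Davenport: |A + B| ≥ min(p, |A| + |B| - 1) for A, B nonempty in Z/pZ.
|A| = 3, |B| = 2, p = 29.
CD lower bound = min(29, 3 + 2 - 1) = min(29, 4) = 4.
Compute A + B mod 29 directly:
a = 3: 3+1=4, 3+10=13
a = 19: 19+1=20, 19+10=0
a = 24: 24+1=25, 24+10=5
A + B = {0, 4, 5, 13, 20, 25}, so |A + B| = 6.
Verify: 6 ≥ 4? Yes ✓.

CD lower bound = 4, actual |A + B| = 6.


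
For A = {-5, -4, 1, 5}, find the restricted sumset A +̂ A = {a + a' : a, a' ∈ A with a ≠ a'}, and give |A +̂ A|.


Restricted sumset: A +̂ A = {a + a' : a ∈ A, a' ∈ A, a ≠ a'}.
Equivalently, take A + A and drop any sum 2a that is achievable ONLY as a + a for a ∈ A (i.e. sums representable only with equal summands).
Enumerate pairs (a, a') with a < a' (symmetric, so each unordered pair gives one sum; this covers all a ≠ a'):
  -5 + -4 = -9
  -5 + 1 = -4
  -5 + 5 = 0
  -4 + 1 = -3
  -4 + 5 = 1
  1 + 5 = 6
Collected distinct sums: {-9, -4, -3, 0, 1, 6}
|A +̂ A| = 6
(Reference bound: |A +̂ A| ≥ 2|A| - 3 for |A| ≥ 2, with |A| = 4 giving ≥ 5.)

|A +̂ A| = 6


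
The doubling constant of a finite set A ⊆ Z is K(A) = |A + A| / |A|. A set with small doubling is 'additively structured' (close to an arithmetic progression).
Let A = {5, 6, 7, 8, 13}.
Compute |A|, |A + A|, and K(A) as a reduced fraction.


|A| = 5.
Compute A + A by enumerating all 25 pairs.
A + A = {10, 11, 12, 13, 14, 15, 16, 18, 19, 20, 21, 26}, so |A + A| = 12.
K = |A + A| / |A| = 12/5 (already in lowest terms) ≈ 2.4000.
Reference: AP of size 5 gives K = 9/5 ≈ 1.8000; a fully generic set of size 5 gives K ≈ 3.0000.

|A| = 5, |A + A| = 12, K = 12/5.


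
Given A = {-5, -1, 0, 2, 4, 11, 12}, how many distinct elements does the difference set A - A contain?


A - A = {a - a' : a, a' ∈ A}; |A| = 7.
Bounds: 2|A|-1 ≤ |A - A| ≤ |A|² - |A| + 1, i.e. 13 ≤ |A - A| ≤ 43.
Note: 0 ∈ A - A always (from a - a). The set is symmetric: if d ∈ A - A then -d ∈ A - A.
Enumerate nonzero differences d = a - a' with a > a' (then include -d):
Positive differences: {1, 2, 3, 4, 5, 7, 8, 9, 10, 11, 12, 13, 16, 17}
Full difference set: {0} ∪ (positive diffs) ∪ (negative diffs).
|A - A| = 1 + 2·14 = 29 (matches direct enumeration: 29).

|A - A| = 29


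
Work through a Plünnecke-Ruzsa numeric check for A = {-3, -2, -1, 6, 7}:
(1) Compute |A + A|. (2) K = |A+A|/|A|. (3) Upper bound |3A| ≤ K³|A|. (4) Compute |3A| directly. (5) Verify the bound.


|A| = 5.
Step 1: Compute A + A by enumerating all 25 pairs.
A + A = {-6, -5, -4, -3, -2, 3, 4, 5, 6, 12, 13, 14}, so |A + A| = 12.
Step 2: Doubling constant K = |A + A|/|A| = 12/5 = 12/5 ≈ 2.4000.
Step 3: Plünnecke-Ruzsa gives |3A| ≤ K³·|A| = (2.4000)³ · 5 ≈ 69.1200.
Step 4: Compute 3A = A + A + A directly by enumerating all triples (a,b,c) ∈ A³; |3A| = 22.
Step 5: Check 22 ≤ 69.1200? Yes ✓.

K = 12/5, Plünnecke-Ruzsa bound K³|A| ≈ 69.1200, |3A| = 22, inequality holds.


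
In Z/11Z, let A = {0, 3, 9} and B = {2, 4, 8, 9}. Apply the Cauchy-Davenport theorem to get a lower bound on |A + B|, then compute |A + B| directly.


Cauchy-Davenport: |A + B| ≥ min(p, |A| + |B| - 1) for A, B nonempty in Z/pZ.
|A| = 3, |B| = 4, p = 11.
CD lower bound = min(11, 3 + 4 - 1) = min(11, 6) = 6.
Compute A + B mod 11 directly:
a = 0: 0+2=2, 0+4=4, 0+8=8, 0+9=9
a = 3: 3+2=5, 3+4=7, 3+8=0, 3+9=1
a = 9: 9+2=0, 9+4=2, 9+8=6, 9+9=7
A + B = {0, 1, 2, 4, 5, 6, 7, 8, 9}, so |A + B| = 9.
Verify: 9 ≥ 6? Yes ✓.

CD lower bound = 6, actual |A + B| = 9.


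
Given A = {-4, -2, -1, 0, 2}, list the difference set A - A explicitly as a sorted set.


A - A = {a - a' : a, a' ∈ A}.
Compute a - a' for each ordered pair (a, a'):
a = -4: -4--4=0, -4--2=-2, -4--1=-3, -4-0=-4, -4-2=-6
a = -2: -2--4=2, -2--2=0, -2--1=-1, -2-0=-2, -2-2=-4
a = -1: -1--4=3, -1--2=1, -1--1=0, -1-0=-1, -1-2=-3
a = 0: 0--4=4, 0--2=2, 0--1=1, 0-0=0, 0-2=-2
a = 2: 2--4=6, 2--2=4, 2--1=3, 2-0=2, 2-2=0
Collecting distinct values (and noting 0 appears from a-a):
A - A = {-6, -4, -3, -2, -1, 0, 1, 2, 3, 4, 6}
|A - A| = 11

A - A = {-6, -4, -3, -2, -1, 0, 1, 2, 3, 4, 6}


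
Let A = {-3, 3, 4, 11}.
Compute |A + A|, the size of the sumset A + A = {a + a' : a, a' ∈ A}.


A + A = {a + a' : a, a' ∈ A}; |A| = 4.
General bounds: 2|A| - 1 ≤ |A + A| ≤ |A|(|A|+1)/2, i.e. 7 ≤ |A + A| ≤ 10.
Lower bound 2|A|-1 is attained iff A is an arithmetic progression.
Enumerate sums a + a' for a ≤ a' (symmetric, so this suffices):
a = -3: -3+-3=-6, -3+3=0, -3+4=1, -3+11=8
a = 3: 3+3=6, 3+4=7, 3+11=14
a = 4: 4+4=8, 4+11=15
a = 11: 11+11=22
Distinct sums: {-6, 0, 1, 6, 7, 8, 14, 15, 22}
|A + A| = 9

|A + A| = 9


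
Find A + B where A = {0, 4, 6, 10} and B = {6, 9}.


A + B = {a + b : a ∈ A, b ∈ B}.
Enumerate all |A|·|B| = 4·2 = 8 pairs (a, b) and collect distinct sums.
a = 0: 0+6=6, 0+9=9
a = 4: 4+6=10, 4+9=13
a = 6: 6+6=12, 6+9=15
a = 10: 10+6=16, 10+9=19
Collecting distinct sums: A + B = {6, 9, 10, 12, 13, 15, 16, 19}
|A + B| = 8

A + B = {6, 9, 10, 12, 13, 15, 16, 19}


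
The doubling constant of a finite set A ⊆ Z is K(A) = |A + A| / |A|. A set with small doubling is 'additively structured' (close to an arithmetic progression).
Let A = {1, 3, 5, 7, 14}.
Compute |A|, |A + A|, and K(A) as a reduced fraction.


|A| = 5.
Compute A + A by enumerating all 25 pairs.
A + A = {2, 4, 6, 8, 10, 12, 14, 15, 17, 19, 21, 28}, so |A + A| = 12.
K = |A + A| / |A| = 12/5 (already in lowest terms) ≈ 2.4000.
Reference: AP of size 5 gives K = 9/5 ≈ 1.8000; a fully generic set of size 5 gives K ≈ 3.0000.

|A| = 5, |A + A| = 12, K = 12/5.


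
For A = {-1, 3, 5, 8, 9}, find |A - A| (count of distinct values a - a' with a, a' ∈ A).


A - A = {a - a' : a, a' ∈ A}; |A| = 5.
Bounds: 2|A|-1 ≤ |A - A| ≤ |A|² - |A| + 1, i.e. 9 ≤ |A - A| ≤ 21.
Note: 0 ∈ A - A always (from a - a). The set is symmetric: if d ∈ A - A then -d ∈ A - A.
Enumerate nonzero differences d = a - a' with a > a' (then include -d):
Positive differences: {1, 2, 3, 4, 5, 6, 9, 10}
Full difference set: {0} ∪ (positive diffs) ∪ (negative diffs).
|A - A| = 1 + 2·8 = 17 (matches direct enumeration: 17).

|A - A| = 17


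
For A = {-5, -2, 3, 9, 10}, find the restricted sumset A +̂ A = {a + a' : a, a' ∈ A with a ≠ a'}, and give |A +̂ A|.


Restricted sumset: A +̂ A = {a + a' : a ∈ A, a' ∈ A, a ≠ a'}.
Equivalently, take A + A and drop any sum 2a that is achievable ONLY as a + a for a ∈ A (i.e. sums representable only with equal summands).
Enumerate pairs (a, a') with a < a' (symmetric, so each unordered pair gives one sum; this covers all a ≠ a'):
  -5 + -2 = -7
  -5 + 3 = -2
  -5 + 9 = 4
  -5 + 10 = 5
  -2 + 3 = 1
  -2 + 9 = 7
  -2 + 10 = 8
  3 + 9 = 12
  3 + 10 = 13
  9 + 10 = 19
Collected distinct sums: {-7, -2, 1, 4, 5, 7, 8, 12, 13, 19}
|A +̂ A| = 10
(Reference bound: |A +̂ A| ≥ 2|A| - 3 for |A| ≥ 2, with |A| = 5 giving ≥ 7.)

|A +̂ A| = 10


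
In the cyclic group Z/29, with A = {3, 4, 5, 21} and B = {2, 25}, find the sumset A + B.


Work in Z/29Z: reduce every sum a + b modulo 29.
Enumerate all 8 pairs:
a = 3: 3+2=5, 3+25=28
a = 4: 4+2=6, 4+25=0
a = 5: 5+2=7, 5+25=1
a = 21: 21+2=23, 21+25=17
Distinct residues collected: {0, 1, 5, 6, 7, 17, 23, 28}
|A + B| = 8 (out of 29 total residues).

A + B = {0, 1, 5, 6, 7, 17, 23, 28}


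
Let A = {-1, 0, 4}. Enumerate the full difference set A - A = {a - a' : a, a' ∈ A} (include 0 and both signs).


A - A = {a - a' : a, a' ∈ A}.
Compute a - a' for each ordered pair (a, a'):
a = -1: -1--1=0, -1-0=-1, -1-4=-5
a = 0: 0--1=1, 0-0=0, 0-4=-4
a = 4: 4--1=5, 4-0=4, 4-4=0
Collecting distinct values (and noting 0 appears from a-a):
A - A = {-5, -4, -1, 0, 1, 4, 5}
|A - A| = 7

A - A = {-5, -4, -1, 0, 1, 4, 5}


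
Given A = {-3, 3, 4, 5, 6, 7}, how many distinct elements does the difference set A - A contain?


A - A = {a - a' : a, a' ∈ A}; |A| = 6.
Bounds: 2|A|-1 ≤ |A - A| ≤ |A|² - |A| + 1, i.e. 11 ≤ |A - A| ≤ 31.
Note: 0 ∈ A - A always (from a - a). The set is symmetric: if d ∈ A - A then -d ∈ A - A.
Enumerate nonzero differences d = a - a' with a > a' (then include -d):
Positive differences: {1, 2, 3, 4, 6, 7, 8, 9, 10}
Full difference set: {0} ∪ (positive diffs) ∪ (negative diffs).
|A - A| = 1 + 2·9 = 19 (matches direct enumeration: 19).

|A - A| = 19


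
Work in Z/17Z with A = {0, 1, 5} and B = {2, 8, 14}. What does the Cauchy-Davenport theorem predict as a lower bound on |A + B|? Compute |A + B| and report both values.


Cauchy-Davenport: |A + B| ≥ min(p, |A| + |B| - 1) for A, B nonempty in Z/pZ.
|A| = 3, |B| = 3, p = 17.
CD lower bound = min(17, 3 + 3 - 1) = min(17, 5) = 5.
Compute A + B mod 17 directly:
a = 0: 0+2=2, 0+8=8, 0+14=14
a = 1: 1+2=3, 1+8=9, 1+14=15
a = 5: 5+2=7, 5+8=13, 5+14=2
A + B = {2, 3, 7, 8, 9, 13, 14, 15}, so |A + B| = 8.
Verify: 8 ≥ 5? Yes ✓.

CD lower bound = 5, actual |A + B| = 8.


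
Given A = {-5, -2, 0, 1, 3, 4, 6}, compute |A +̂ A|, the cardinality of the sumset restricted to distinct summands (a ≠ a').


Restricted sumset: A +̂ A = {a + a' : a ∈ A, a' ∈ A, a ≠ a'}.
Equivalently, take A + A and drop any sum 2a that is achievable ONLY as a + a for a ∈ A (i.e. sums representable only with equal summands).
Enumerate pairs (a, a') with a < a' (symmetric, so each unordered pair gives one sum; this covers all a ≠ a'):
  -5 + -2 = -7
  -5 + 0 = -5
  -5 + 1 = -4
  -5 + 3 = -2
  -5 + 4 = -1
  -5 + 6 = 1
  -2 + 0 = -2
  -2 + 1 = -1
  -2 + 3 = 1
  -2 + 4 = 2
  -2 + 6 = 4
  0 + 1 = 1
  0 + 3 = 3
  0 + 4 = 4
  0 + 6 = 6
  1 + 3 = 4
  1 + 4 = 5
  1 + 6 = 7
  3 + 4 = 7
  3 + 6 = 9
  4 + 6 = 10
Collected distinct sums: {-7, -5, -4, -2, -1, 1, 2, 3, 4, 5, 6, 7, 9, 10}
|A +̂ A| = 14
(Reference bound: |A +̂ A| ≥ 2|A| - 3 for |A| ≥ 2, with |A| = 7 giving ≥ 11.)

|A +̂ A| = 14


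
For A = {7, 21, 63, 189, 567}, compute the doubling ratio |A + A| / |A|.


|A| = 5.
Compute A + A by enumerating all 25 pairs.
A + A = {14, 28, 42, 70, 84, 126, 196, 210, 252, 378, 574, 588, 630, 756, 1134}, so |A + A| = 15.
K = |A + A| / |A| = 15/5 = 3/1 ≈ 3.0000.
Reference: AP of size 5 gives K = 9/5 ≈ 1.8000; a fully generic set of size 5 gives K ≈ 3.0000.

|A| = 5, |A + A| = 15, K = 15/5 = 3/1.


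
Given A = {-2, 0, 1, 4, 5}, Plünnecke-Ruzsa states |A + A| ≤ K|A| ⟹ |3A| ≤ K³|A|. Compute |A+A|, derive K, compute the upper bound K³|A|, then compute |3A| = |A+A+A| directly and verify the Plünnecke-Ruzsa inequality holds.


|A| = 5.
Step 1: Compute A + A by enumerating all 25 pairs.
A + A = {-4, -2, -1, 0, 1, 2, 3, 4, 5, 6, 8, 9, 10}, so |A + A| = 13.
Step 2: Doubling constant K = |A + A|/|A| = 13/5 = 13/5 ≈ 2.6000.
Step 3: Plünnecke-Ruzsa gives |3A| ≤ K³·|A| = (2.6000)³ · 5 ≈ 87.8800.
Step 4: Compute 3A = A + A + A directly by enumerating all triples (a,b,c) ∈ A³; |3A| = 21.
Step 5: Check 21 ≤ 87.8800? Yes ✓.

K = 13/5, Plünnecke-Ruzsa bound K³|A| ≈ 87.8800, |3A| = 21, inequality holds.


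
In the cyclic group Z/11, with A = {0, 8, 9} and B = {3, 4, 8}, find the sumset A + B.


Work in Z/11Z: reduce every sum a + b modulo 11.
Enumerate all 9 pairs:
a = 0: 0+3=3, 0+4=4, 0+8=8
a = 8: 8+3=0, 8+4=1, 8+8=5
a = 9: 9+3=1, 9+4=2, 9+8=6
Distinct residues collected: {0, 1, 2, 3, 4, 5, 6, 8}
|A + B| = 8 (out of 11 total residues).

A + B = {0, 1, 2, 3, 4, 5, 6, 8}


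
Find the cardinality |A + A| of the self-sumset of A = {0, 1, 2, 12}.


A + A = {a + a' : a, a' ∈ A}; |A| = 4.
General bounds: 2|A| - 1 ≤ |A + A| ≤ |A|(|A|+1)/2, i.e. 7 ≤ |A + A| ≤ 10.
Lower bound 2|A|-1 is attained iff A is an arithmetic progression.
Enumerate sums a + a' for a ≤ a' (symmetric, so this suffices):
a = 0: 0+0=0, 0+1=1, 0+2=2, 0+12=12
a = 1: 1+1=2, 1+2=3, 1+12=13
a = 2: 2+2=4, 2+12=14
a = 12: 12+12=24
Distinct sums: {0, 1, 2, 3, 4, 12, 13, 14, 24}
|A + A| = 9

|A + A| = 9


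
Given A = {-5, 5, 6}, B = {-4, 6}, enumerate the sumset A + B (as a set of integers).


A + B = {a + b : a ∈ A, b ∈ B}.
Enumerate all |A|·|B| = 3·2 = 6 pairs (a, b) and collect distinct sums.
a = -5: -5+-4=-9, -5+6=1
a = 5: 5+-4=1, 5+6=11
a = 6: 6+-4=2, 6+6=12
Collecting distinct sums: A + B = {-9, 1, 2, 11, 12}
|A + B| = 5

A + B = {-9, 1, 2, 11, 12}


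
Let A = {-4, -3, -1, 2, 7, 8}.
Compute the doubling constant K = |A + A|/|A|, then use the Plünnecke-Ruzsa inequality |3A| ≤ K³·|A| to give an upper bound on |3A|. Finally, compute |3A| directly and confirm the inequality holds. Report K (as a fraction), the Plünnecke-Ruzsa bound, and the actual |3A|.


|A| = 6.
Step 1: Compute A + A by enumerating all 36 pairs.
A + A = {-8, -7, -6, -5, -4, -2, -1, 1, 3, 4, 5, 6, 7, 9, 10, 14, 15, 16}, so |A + A| = 18.
Step 2: Doubling constant K = |A + A|/|A| = 18/6 = 18/6 ≈ 3.0000.
Step 3: Plünnecke-Ruzsa gives |3A| ≤ K³·|A| = (3.0000)³ · 6 ≈ 162.0000.
Step 4: Compute 3A = A + A + A directly by enumerating all triples (a,b,c) ∈ A³; |3A| = 35.
Step 5: Check 35 ≤ 162.0000? Yes ✓.

K = 18/6, Plünnecke-Ruzsa bound K³|A| ≈ 162.0000, |3A| = 35, inequality holds.


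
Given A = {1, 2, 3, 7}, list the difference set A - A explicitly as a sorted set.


A - A = {a - a' : a, a' ∈ A}.
Compute a - a' for each ordered pair (a, a'):
a = 1: 1-1=0, 1-2=-1, 1-3=-2, 1-7=-6
a = 2: 2-1=1, 2-2=0, 2-3=-1, 2-7=-5
a = 3: 3-1=2, 3-2=1, 3-3=0, 3-7=-4
a = 7: 7-1=6, 7-2=5, 7-3=4, 7-7=0
Collecting distinct values (and noting 0 appears from a-a):
A - A = {-6, -5, -4, -2, -1, 0, 1, 2, 4, 5, 6}
|A - A| = 11

A - A = {-6, -5, -4, -2, -1, 0, 1, 2, 4, 5, 6}


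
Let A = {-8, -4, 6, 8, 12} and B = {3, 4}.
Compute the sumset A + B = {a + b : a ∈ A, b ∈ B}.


A + B = {a + b : a ∈ A, b ∈ B}.
Enumerate all |A|·|B| = 5·2 = 10 pairs (a, b) and collect distinct sums.
a = -8: -8+3=-5, -8+4=-4
a = -4: -4+3=-1, -4+4=0
a = 6: 6+3=9, 6+4=10
a = 8: 8+3=11, 8+4=12
a = 12: 12+3=15, 12+4=16
Collecting distinct sums: A + B = {-5, -4, -1, 0, 9, 10, 11, 12, 15, 16}
|A + B| = 10

A + B = {-5, -4, -1, 0, 9, 10, 11, 12, 15, 16}


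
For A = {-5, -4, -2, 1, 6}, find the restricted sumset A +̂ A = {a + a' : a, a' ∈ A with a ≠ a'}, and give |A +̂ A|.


Restricted sumset: A +̂ A = {a + a' : a ∈ A, a' ∈ A, a ≠ a'}.
Equivalently, take A + A and drop any sum 2a that is achievable ONLY as a + a for a ∈ A (i.e. sums representable only with equal summands).
Enumerate pairs (a, a') with a < a' (symmetric, so each unordered pair gives one sum; this covers all a ≠ a'):
  -5 + -4 = -9
  -5 + -2 = -7
  -5 + 1 = -4
  -5 + 6 = 1
  -4 + -2 = -6
  -4 + 1 = -3
  -4 + 6 = 2
  -2 + 1 = -1
  -2 + 6 = 4
  1 + 6 = 7
Collected distinct sums: {-9, -7, -6, -4, -3, -1, 1, 2, 4, 7}
|A +̂ A| = 10
(Reference bound: |A +̂ A| ≥ 2|A| - 3 for |A| ≥ 2, with |A| = 5 giving ≥ 7.)

|A +̂ A| = 10


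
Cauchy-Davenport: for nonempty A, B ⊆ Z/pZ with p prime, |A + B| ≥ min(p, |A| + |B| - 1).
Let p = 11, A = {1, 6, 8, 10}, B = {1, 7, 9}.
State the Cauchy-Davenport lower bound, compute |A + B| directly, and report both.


Cauchy-Davenport: |A + B| ≥ min(p, |A| + |B| - 1) for A, B nonempty in Z/pZ.
|A| = 4, |B| = 3, p = 11.
CD lower bound = min(11, 4 + 3 - 1) = min(11, 6) = 6.
Compute A + B mod 11 directly:
a = 1: 1+1=2, 1+7=8, 1+9=10
a = 6: 6+1=7, 6+7=2, 6+9=4
a = 8: 8+1=9, 8+7=4, 8+9=6
a = 10: 10+1=0, 10+7=6, 10+9=8
A + B = {0, 2, 4, 6, 7, 8, 9, 10}, so |A + B| = 8.
Verify: 8 ≥ 6? Yes ✓.

CD lower bound = 6, actual |A + B| = 8.


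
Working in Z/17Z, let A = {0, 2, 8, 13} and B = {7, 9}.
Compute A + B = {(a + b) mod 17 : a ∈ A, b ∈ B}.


Work in Z/17Z: reduce every sum a + b modulo 17.
Enumerate all 8 pairs:
a = 0: 0+7=7, 0+9=9
a = 2: 2+7=9, 2+9=11
a = 8: 8+7=15, 8+9=0
a = 13: 13+7=3, 13+9=5
Distinct residues collected: {0, 3, 5, 7, 9, 11, 15}
|A + B| = 7 (out of 17 total residues).

A + B = {0, 3, 5, 7, 9, 11, 15}


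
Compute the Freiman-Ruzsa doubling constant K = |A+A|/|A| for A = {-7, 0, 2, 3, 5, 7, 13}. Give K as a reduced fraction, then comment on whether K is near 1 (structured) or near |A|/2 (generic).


|A| = 7.
Compute A + A by enumerating all 49 pairs.
A + A = {-14, -7, -5, -4, -2, 0, 2, 3, 4, 5, 6, 7, 8, 9, 10, 12, 13, 14, 15, 16, 18, 20, 26}, so |A + A| = 23.
K = |A + A| / |A| = 23/7 (already in lowest terms) ≈ 3.2857.
Reference: AP of size 7 gives K = 13/7 ≈ 1.8571; a fully generic set of size 7 gives K ≈ 4.0000.

|A| = 7, |A + A| = 23, K = 23/7.


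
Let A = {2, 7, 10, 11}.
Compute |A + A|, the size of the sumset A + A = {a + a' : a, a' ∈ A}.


A + A = {a + a' : a, a' ∈ A}; |A| = 4.
General bounds: 2|A| - 1 ≤ |A + A| ≤ |A|(|A|+1)/2, i.e. 7 ≤ |A + A| ≤ 10.
Lower bound 2|A|-1 is attained iff A is an arithmetic progression.
Enumerate sums a + a' for a ≤ a' (symmetric, so this suffices):
a = 2: 2+2=4, 2+7=9, 2+10=12, 2+11=13
a = 7: 7+7=14, 7+10=17, 7+11=18
a = 10: 10+10=20, 10+11=21
a = 11: 11+11=22
Distinct sums: {4, 9, 12, 13, 14, 17, 18, 20, 21, 22}
|A + A| = 10

|A + A| = 10


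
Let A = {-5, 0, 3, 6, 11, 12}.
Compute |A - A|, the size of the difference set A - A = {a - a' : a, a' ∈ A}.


A - A = {a - a' : a, a' ∈ A}; |A| = 6.
Bounds: 2|A|-1 ≤ |A - A| ≤ |A|² - |A| + 1, i.e. 11 ≤ |A - A| ≤ 31.
Note: 0 ∈ A - A always (from a - a). The set is symmetric: if d ∈ A - A then -d ∈ A - A.
Enumerate nonzero differences d = a - a' with a > a' (then include -d):
Positive differences: {1, 3, 5, 6, 8, 9, 11, 12, 16, 17}
Full difference set: {0} ∪ (positive diffs) ∪ (negative diffs).
|A - A| = 1 + 2·10 = 21 (matches direct enumeration: 21).

|A - A| = 21


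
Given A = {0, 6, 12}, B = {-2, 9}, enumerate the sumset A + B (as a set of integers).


A + B = {a + b : a ∈ A, b ∈ B}.
Enumerate all |A|·|B| = 3·2 = 6 pairs (a, b) and collect distinct sums.
a = 0: 0+-2=-2, 0+9=9
a = 6: 6+-2=4, 6+9=15
a = 12: 12+-2=10, 12+9=21
Collecting distinct sums: A + B = {-2, 4, 9, 10, 15, 21}
|A + B| = 6

A + B = {-2, 4, 9, 10, 15, 21}


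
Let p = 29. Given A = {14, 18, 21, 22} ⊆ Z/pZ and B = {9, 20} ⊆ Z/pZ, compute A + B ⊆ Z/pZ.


Work in Z/29Z: reduce every sum a + b modulo 29.
Enumerate all 8 pairs:
a = 14: 14+9=23, 14+20=5
a = 18: 18+9=27, 18+20=9
a = 21: 21+9=1, 21+20=12
a = 22: 22+9=2, 22+20=13
Distinct residues collected: {1, 2, 5, 9, 12, 13, 23, 27}
|A + B| = 8 (out of 29 total residues).

A + B = {1, 2, 5, 9, 12, 13, 23, 27}


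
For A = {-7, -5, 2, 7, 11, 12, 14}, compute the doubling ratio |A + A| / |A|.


|A| = 7.
Compute A + A by enumerating all 49 pairs.
A + A = {-14, -12, -10, -5, -3, 0, 2, 4, 5, 6, 7, 9, 13, 14, 16, 18, 19, 21, 22, 23, 24, 25, 26, 28}, so |A + A| = 24.
K = |A + A| / |A| = 24/7 (already in lowest terms) ≈ 3.4286.
Reference: AP of size 7 gives K = 13/7 ≈ 1.8571; a fully generic set of size 7 gives K ≈ 4.0000.

|A| = 7, |A + A| = 24, K = 24/7.


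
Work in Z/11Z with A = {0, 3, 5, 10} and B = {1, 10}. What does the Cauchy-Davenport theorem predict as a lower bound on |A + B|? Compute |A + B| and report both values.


Cauchy-Davenport: |A + B| ≥ min(p, |A| + |B| - 1) for A, B nonempty in Z/pZ.
|A| = 4, |B| = 2, p = 11.
CD lower bound = min(11, 4 + 2 - 1) = min(11, 5) = 5.
Compute A + B mod 11 directly:
a = 0: 0+1=1, 0+10=10
a = 3: 3+1=4, 3+10=2
a = 5: 5+1=6, 5+10=4
a = 10: 10+1=0, 10+10=9
A + B = {0, 1, 2, 4, 6, 9, 10}, so |A + B| = 7.
Verify: 7 ≥ 5? Yes ✓.

CD lower bound = 5, actual |A + B| = 7.


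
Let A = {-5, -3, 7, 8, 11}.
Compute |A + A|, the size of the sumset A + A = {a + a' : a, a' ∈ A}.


A + A = {a + a' : a, a' ∈ A}; |A| = 5.
General bounds: 2|A| - 1 ≤ |A + A| ≤ |A|(|A|+1)/2, i.e. 9 ≤ |A + A| ≤ 15.
Lower bound 2|A|-1 is attained iff A is an arithmetic progression.
Enumerate sums a + a' for a ≤ a' (symmetric, so this suffices):
a = -5: -5+-5=-10, -5+-3=-8, -5+7=2, -5+8=3, -5+11=6
a = -3: -3+-3=-6, -3+7=4, -3+8=5, -3+11=8
a = 7: 7+7=14, 7+8=15, 7+11=18
a = 8: 8+8=16, 8+11=19
a = 11: 11+11=22
Distinct sums: {-10, -8, -6, 2, 3, 4, 5, 6, 8, 14, 15, 16, 18, 19, 22}
|A + A| = 15

|A + A| = 15


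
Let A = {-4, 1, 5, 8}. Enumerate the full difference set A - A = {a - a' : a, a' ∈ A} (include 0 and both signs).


A - A = {a - a' : a, a' ∈ A}.
Compute a - a' for each ordered pair (a, a'):
a = -4: -4--4=0, -4-1=-5, -4-5=-9, -4-8=-12
a = 1: 1--4=5, 1-1=0, 1-5=-4, 1-8=-7
a = 5: 5--4=9, 5-1=4, 5-5=0, 5-8=-3
a = 8: 8--4=12, 8-1=7, 8-5=3, 8-8=0
Collecting distinct values (and noting 0 appears from a-a):
A - A = {-12, -9, -7, -5, -4, -3, 0, 3, 4, 5, 7, 9, 12}
|A - A| = 13

A - A = {-12, -9, -7, -5, -4, -3, 0, 3, 4, 5, 7, 9, 12}


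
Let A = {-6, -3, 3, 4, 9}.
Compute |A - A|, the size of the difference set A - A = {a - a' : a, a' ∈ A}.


A - A = {a - a' : a, a' ∈ A}; |A| = 5.
Bounds: 2|A|-1 ≤ |A - A| ≤ |A|² - |A| + 1, i.e. 9 ≤ |A - A| ≤ 21.
Note: 0 ∈ A - A always (from a - a). The set is symmetric: if d ∈ A - A then -d ∈ A - A.
Enumerate nonzero differences d = a - a' with a > a' (then include -d):
Positive differences: {1, 3, 5, 6, 7, 9, 10, 12, 15}
Full difference set: {0} ∪ (positive diffs) ∪ (negative diffs).
|A - A| = 1 + 2·9 = 19 (matches direct enumeration: 19).

|A - A| = 19


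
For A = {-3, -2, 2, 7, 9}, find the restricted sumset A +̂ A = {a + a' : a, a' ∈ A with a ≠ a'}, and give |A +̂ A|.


Restricted sumset: A +̂ A = {a + a' : a ∈ A, a' ∈ A, a ≠ a'}.
Equivalently, take A + A and drop any sum 2a that is achievable ONLY as a + a for a ∈ A (i.e. sums representable only with equal summands).
Enumerate pairs (a, a') with a < a' (symmetric, so each unordered pair gives one sum; this covers all a ≠ a'):
  -3 + -2 = -5
  -3 + 2 = -1
  -3 + 7 = 4
  -3 + 9 = 6
  -2 + 2 = 0
  -2 + 7 = 5
  -2 + 9 = 7
  2 + 7 = 9
  2 + 9 = 11
  7 + 9 = 16
Collected distinct sums: {-5, -1, 0, 4, 5, 6, 7, 9, 11, 16}
|A +̂ A| = 10
(Reference bound: |A +̂ A| ≥ 2|A| - 3 for |A| ≥ 2, with |A| = 5 giving ≥ 7.)

|A +̂ A| = 10


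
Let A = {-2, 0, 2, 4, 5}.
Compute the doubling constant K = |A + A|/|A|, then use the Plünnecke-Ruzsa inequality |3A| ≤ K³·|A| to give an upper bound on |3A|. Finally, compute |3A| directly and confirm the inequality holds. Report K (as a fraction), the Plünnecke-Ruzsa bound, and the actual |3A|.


|A| = 5.
Step 1: Compute A + A by enumerating all 25 pairs.
A + A = {-4, -2, 0, 2, 3, 4, 5, 6, 7, 8, 9, 10}, so |A + A| = 12.
Step 2: Doubling constant K = |A + A|/|A| = 12/5 = 12/5 ≈ 2.4000.
Step 3: Plünnecke-Ruzsa gives |3A| ≤ K³·|A| = (2.4000)³ · 5 ≈ 69.1200.
Step 4: Compute 3A = A + A + A directly by enumerating all triples (a,b,c) ∈ A³; |3A| = 19.
Step 5: Check 19 ≤ 69.1200? Yes ✓.

K = 12/5, Plünnecke-Ruzsa bound K³|A| ≈ 69.1200, |3A| = 19, inequality holds.


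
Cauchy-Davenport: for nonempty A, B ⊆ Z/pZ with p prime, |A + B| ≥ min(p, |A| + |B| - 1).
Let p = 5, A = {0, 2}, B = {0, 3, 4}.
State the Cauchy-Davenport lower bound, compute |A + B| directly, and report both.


Cauchy-Davenport: |A + B| ≥ min(p, |A| + |B| - 1) for A, B nonempty in Z/pZ.
|A| = 2, |B| = 3, p = 5.
CD lower bound = min(5, 2 + 3 - 1) = min(5, 4) = 4.
Compute A + B mod 5 directly:
a = 0: 0+0=0, 0+3=3, 0+4=4
a = 2: 2+0=2, 2+3=0, 2+4=1
A + B = {0, 1, 2, 3, 4}, so |A + B| = 5.
Verify: 5 ≥ 4? Yes ✓.

CD lower bound = 4, actual |A + B| = 5.


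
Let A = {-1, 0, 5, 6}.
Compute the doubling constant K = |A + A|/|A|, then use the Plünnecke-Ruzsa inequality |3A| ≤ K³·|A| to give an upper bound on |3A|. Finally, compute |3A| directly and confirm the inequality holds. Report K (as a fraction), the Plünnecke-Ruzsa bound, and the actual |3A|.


|A| = 4.
Step 1: Compute A + A by enumerating all 16 pairs.
A + A = {-2, -1, 0, 4, 5, 6, 10, 11, 12}, so |A + A| = 9.
Step 2: Doubling constant K = |A + A|/|A| = 9/4 = 9/4 ≈ 2.2500.
Step 3: Plünnecke-Ruzsa gives |3A| ≤ K³·|A| = (2.2500)³ · 4 ≈ 45.5625.
Step 4: Compute 3A = A + A + A directly by enumerating all triples (a,b,c) ∈ A³; |3A| = 16.
Step 5: Check 16 ≤ 45.5625? Yes ✓.

K = 9/4, Plünnecke-Ruzsa bound K³|A| ≈ 45.5625, |3A| = 16, inequality holds.


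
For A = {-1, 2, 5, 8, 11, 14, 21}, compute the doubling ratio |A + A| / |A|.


|A| = 7.
Compute A + A by enumerating all 49 pairs.
A + A = {-2, 1, 4, 7, 10, 13, 16, 19, 20, 22, 23, 25, 26, 28, 29, 32, 35, 42}, so |A + A| = 18.
K = |A + A| / |A| = 18/7 (already in lowest terms) ≈ 2.5714.
Reference: AP of size 7 gives K = 13/7 ≈ 1.8571; a fully generic set of size 7 gives K ≈ 4.0000.

|A| = 7, |A + A| = 18, K = 18/7.


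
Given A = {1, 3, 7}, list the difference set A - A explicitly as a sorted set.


A - A = {a - a' : a, a' ∈ A}.
Compute a - a' for each ordered pair (a, a'):
a = 1: 1-1=0, 1-3=-2, 1-7=-6
a = 3: 3-1=2, 3-3=0, 3-7=-4
a = 7: 7-1=6, 7-3=4, 7-7=0
Collecting distinct values (and noting 0 appears from a-a):
A - A = {-6, -4, -2, 0, 2, 4, 6}
|A - A| = 7

A - A = {-6, -4, -2, 0, 2, 4, 6}


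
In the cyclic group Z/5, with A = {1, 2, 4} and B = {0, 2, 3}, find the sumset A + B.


Work in Z/5Z: reduce every sum a + b modulo 5.
Enumerate all 9 pairs:
a = 1: 1+0=1, 1+2=3, 1+3=4
a = 2: 2+0=2, 2+2=4, 2+3=0
a = 4: 4+0=4, 4+2=1, 4+3=2
Distinct residues collected: {0, 1, 2, 3, 4}
|A + B| = 5 (out of 5 total residues).

A + B = {0, 1, 2, 3, 4}


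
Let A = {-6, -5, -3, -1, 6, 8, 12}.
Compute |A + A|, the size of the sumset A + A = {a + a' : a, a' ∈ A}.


A + A = {a + a' : a, a' ∈ A}; |A| = 7.
General bounds: 2|A| - 1 ≤ |A + A| ≤ |A|(|A|+1)/2, i.e. 13 ≤ |A + A| ≤ 28.
Lower bound 2|A|-1 is attained iff A is an arithmetic progression.
Enumerate sums a + a' for a ≤ a' (symmetric, so this suffices):
a = -6: -6+-6=-12, -6+-5=-11, -6+-3=-9, -6+-1=-7, -6+6=0, -6+8=2, -6+12=6
a = -5: -5+-5=-10, -5+-3=-8, -5+-1=-6, -5+6=1, -5+8=3, -5+12=7
a = -3: -3+-3=-6, -3+-1=-4, -3+6=3, -3+8=5, -3+12=9
a = -1: -1+-1=-2, -1+6=5, -1+8=7, -1+12=11
a = 6: 6+6=12, 6+8=14, 6+12=18
a = 8: 8+8=16, 8+12=20
a = 12: 12+12=24
Distinct sums: {-12, -11, -10, -9, -8, -7, -6, -4, -2, 0, 1, 2, 3, 5, 6, 7, 9, 11, 12, 14, 16, 18, 20, 24}
|A + A| = 24

|A + A| = 24


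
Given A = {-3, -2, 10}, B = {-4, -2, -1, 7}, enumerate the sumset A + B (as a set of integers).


A + B = {a + b : a ∈ A, b ∈ B}.
Enumerate all |A|·|B| = 3·4 = 12 pairs (a, b) and collect distinct sums.
a = -3: -3+-4=-7, -3+-2=-5, -3+-1=-4, -3+7=4
a = -2: -2+-4=-6, -2+-2=-4, -2+-1=-3, -2+7=5
a = 10: 10+-4=6, 10+-2=8, 10+-1=9, 10+7=17
Collecting distinct sums: A + B = {-7, -6, -5, -4, -3, 4, 5, 6, 8, 9, 17}
|A + B| = 11

A + B = {-7, -6, -5, -4, -3, 4, 5, 6, 8, 9, 17}


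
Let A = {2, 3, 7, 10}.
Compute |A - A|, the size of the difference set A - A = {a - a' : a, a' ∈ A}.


A - A = {a - a' : a, a' ∈ A}; |A| = 4.
Bounds: 2|A|-1 ≤ |A - A| ≤ |A|² - |A| + 1, i.e. 7 ≤ |A - A| ≤ 13.
Note: 0 ∈ A - A always (from a - a). The set is symmetric: if d ∈ A - A then -d ∈ A - A.
Enumerate nonzero differences d = a - a' with a > a' (then include -d):
Positive differences: {1, 3, 4, 5, 7, 8}
Full difference set: {0} ∪ (positive diffs) ∪ (negative diffs).
|A - A| = 1 + 2·6 = 13 (matches direct enumeration: 13).

|A - A| = 13


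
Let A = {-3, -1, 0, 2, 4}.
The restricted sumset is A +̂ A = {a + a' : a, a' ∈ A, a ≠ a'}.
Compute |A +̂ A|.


Restricted sumset: A +̂ A = {a + a' : a ∈ A, a' ∈ A, a ≠ a'}.
Equivalently, take A + A and drop any sum 2a that is achievable ONLY as a + a for a ∈ A (i.e. sums representable only with equal summands).
Enumerate pairs (a, a') with a < a' (symmetric, so each unordered pair gives one sum; this covers all a ≠ a'):
  -3 + -1 = -4
  -3 + 0 = -3
  -3 + 2 = -1
  -3 + 4 = 1
  -1 + 0 = -1
  -1 + 2 = 1
  -1 + 4 = 3
  0 + 2 = 2
  0 + 4 = 4
  2 + 4 = 6
Collected distinct sums: {-4, -3, -1, 1, 2, 3, 4, 6}
|A +̂ A| = 8
(Reference bound: |A +̂ A| ≥ 2|A| - 3 for |A| ≥ 2, with |A| = 5 giving ≥ 7.)

|A +̂ A| = 8


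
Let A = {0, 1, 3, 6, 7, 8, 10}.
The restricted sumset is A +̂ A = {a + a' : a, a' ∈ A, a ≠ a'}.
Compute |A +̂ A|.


Restricted sumset: A +̂ A = {a + a' : a ∈ A, a' ∈ A, a ≠ a'}.
Equivalently, take A + A and drop any sum 2a that is achievable ONLY as a + a for a ∈ A (i.e. sums representable only with equal summands).
Enumerate pairs (a, a') with a < a' (symmetric, so each unordered pair gives one sum; this covers all a ≠ a'):
  0 + 1 = 1
  0 + 3 = 3
  0 + 6 = 6
  0 + 7 = 7
  0 + 8 = 8
  0 + 10 = 10
  1 + 3 = 4
  1 + 6 = 7
  1 + 7 = 8
  1 + 8 = 9
  1 + 10 = 11
  3 + 6 = 9
  3 + 7 = 10
  3 + 8 = 11
  3 + 10 = 13
  6 + 7 = 13
  6 + 8 = 14
  6 + 10 = 16
  7 + 8 = 15
  7 + 10 = 17
  8 + 10 = 18
Collected distinct sums: {1, 3, 4, 6, 7, 8, 9, 10, 11, 13, 14, 15, 16, 17, 18}
|A +̂ A| = 15
(Reference bound: |A +̂ A| ≥ 2|A| - 3 for |A| ≥ 2, with |A| = 7 giving ≥ 11.)

|A +̂ A| = 15


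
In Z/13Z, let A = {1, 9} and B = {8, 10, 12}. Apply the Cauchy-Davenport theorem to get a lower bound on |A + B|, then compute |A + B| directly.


Cauchy-Davenport: |A + B| ≥ min(p, |A| + |B| - 1) for A, B nonempty in Z/pZ.
|A| = 2, |B| = 3, p = 13.
CD lower bound = min(13, 2 + 3 - 1) = min(13, 4) = 4.
Compute A + B mod 13 directly:
a = 1: 1+8=9, 1+10=11, 1+12=0
a = 9: 9+8=4, 9+10=6, 9+12=8
A + B = {0, 4, 6, 8, 9, 11}, so |A + B| = 6.
Verify: 6 ≥ 4? Yes ✓.

CD lower bound = 4, actual |A + B| = 6.


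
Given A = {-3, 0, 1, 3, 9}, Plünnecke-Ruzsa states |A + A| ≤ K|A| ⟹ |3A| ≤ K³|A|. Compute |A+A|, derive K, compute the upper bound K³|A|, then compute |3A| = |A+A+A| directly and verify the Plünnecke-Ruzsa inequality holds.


|A| = 5.
Step 1: Compute A + A by enumerating all 25 pairs.
A + A = {-6, -3, -2, 0, 1, 2, 3, 4, 6, 9, 10, 12, 18}, so |A + A| = 13.
Step 2: Doubling constant K = |A + A|/|A| = 13/5 = 13/5 ≈ 2.6000.
Step 3: Plünnecke-Ruzsa gives |3A| ≤ K³·|A| = (2.6000)³ · 5 ≈ 87.8800.
Step 4: Compute 3A = A + A + A directly by enumerating all triples (a,b,c) ∈ A³; |3A| = 24.
Step 5: Check 24 ≤ 87.8800? Yes ✓.

K = 13/5, Plünnecke-Ruzsa bound K³|A| ≈ 87.8800, |3A| = 24, inequality holds.


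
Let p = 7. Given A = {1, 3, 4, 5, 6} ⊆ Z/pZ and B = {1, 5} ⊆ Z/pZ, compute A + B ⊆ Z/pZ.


Work in Z/7Z: reduce every sum a + b modulo 7.
Enumerate all 10 pairs:
a = 1: 1+1=2, 1+5=6
a = 3: 3+1=4, 3+5=1
a = 4: 4+1=5, 4+5=2
a = 5: 5+1=6, 5+5=3
a = 6: 6+1=0, 6+5=4
Distinct residues collected: {0, 1, 2, 3, 4, 5, 6}
|A + B| = 7 (out of 7 total residues).

A + B = {0, 1, 2, 3, 4, 5, 6}


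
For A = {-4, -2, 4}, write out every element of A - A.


A - A = {a - a' : a, a' ∈ A}.
Compute a - a' for each ordered pair (a, a'):
a = -4: -4--4=0, -4--2=-2, -4-4=-8
a = -2: -2--4=2, -2--2=0, -2-4=-6
a = 4: 4--4=8, 4--2=6, 4-4=0
Collecting distinct values (and noting 0 appears from a-a):
A - A = {-8, -6, -2, 0, 2, 6, 8}
|A - A| = 7

A - A = {-8, -6, -2, 0, 2, 6, 8}


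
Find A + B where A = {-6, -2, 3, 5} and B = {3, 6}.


A + B = {a + b : a ∈ A, b ∈ B}.
Enumerate all |A|·|B| = 4·2 = 8 pairs (a, b) and collect distinct sums.
a = -6: -6+3=-3, -6+6=0
a = -2: -2+3=1, -2+6=4
a = 3: 3+3=6, 3+6=9
a = 5: 5+3=8, 5+6=11
Collecting distinct sums: A + B = {-3, 0, 1, 4, 6, 8, 9, 11}
|A + B| = 8

A + B = {-3, 0, 1, 4, 6, 8, 9, 11}


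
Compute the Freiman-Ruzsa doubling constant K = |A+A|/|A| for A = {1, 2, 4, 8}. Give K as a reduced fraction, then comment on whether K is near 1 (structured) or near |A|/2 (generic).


|A| = 4.
Compute A + A by enumerating all 16 pairs.
A + A = {2, 3, 4, 5, 6, 8, 9, 10, 12, 16}, so |A + A| = 10.
K = |A + A| / |A| = 10/4 = 5/2 ≈ 2.5000.
Reference: AP of size 4 gives K = 7/4 ≈ 1.7500; a fully generic set of size 4 gives K ≈ 2.5000.

|A| = 4, |A + A| = 10, K = 10/4 = 5/2.


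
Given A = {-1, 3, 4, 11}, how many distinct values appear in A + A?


A + A = {a + a' : a, a' ∈ A}; |A| = 4.
General bounds: 2|A| - 1 ≤ |A + A| ≤ |A|(|A|+1)/2, i.e. 7 ≤ |A + A| ≤ 10.
Lower bound 2|A|-1 is attained iff A is an arithmetic progression.
Enumerate sums a + a' for a ≤ a' (symmetric, so this suffices):
a = -1: -1+-1=-2, -1+3=2, -1+4=3, -1+11=10
a = 3: 3+3=6, 3+4=7, 3+11=14
a = 4: 4+4=8, 4+11=15
a = 11: 11+11=22
Distinct sums: {-2, 2, 3, 6, 7, 8, 10, 14, 15, 22}
|A + A| = 10

|A + A| = 10
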